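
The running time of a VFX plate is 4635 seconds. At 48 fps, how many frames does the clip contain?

Frames = 4635 × 48 = 222480.

222480 frames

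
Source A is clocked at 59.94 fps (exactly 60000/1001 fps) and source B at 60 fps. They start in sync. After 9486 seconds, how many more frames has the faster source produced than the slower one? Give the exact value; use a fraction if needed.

569160/1001 frames

A emits 60000/1001 × 9486 = 569160000/1001 frames; B emits 60 × 9486 = 569160.
Difference = 569160/1001 frames (≈ 568.5914); B is ahead of A.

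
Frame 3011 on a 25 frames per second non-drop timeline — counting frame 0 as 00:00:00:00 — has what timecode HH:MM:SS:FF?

00:02:00:11

3011 ÷ 25 = 120 full seconds, remainder 11 frames.
120 s = 0 h 2 min 0 s.
Timecode: 00:02:00:11.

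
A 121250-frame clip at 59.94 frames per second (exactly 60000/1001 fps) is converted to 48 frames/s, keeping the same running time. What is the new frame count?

Target frames = source frames × (target rate / source rate) = 121250 × (48)/(60000/1001) = 121250 × 1001/1250 = 97097.

97097 frames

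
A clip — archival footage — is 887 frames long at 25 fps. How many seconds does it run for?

35.48 seconds

Running time = 887 / (25) = 35.48 s.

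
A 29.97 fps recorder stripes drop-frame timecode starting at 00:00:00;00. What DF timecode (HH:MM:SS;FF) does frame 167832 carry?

01:33:20;00

Ten DF minutes hold 17982 frames, so frame 167832 lies in block 9 (frames 161838–179819) with 5994 frames into that block.
The block's first minute is 1800 frames and the rest 1798 each; 5994 frames reaches minute 3, so 9 × 18 + 3 × 2 = 168 labels have been skipped so far.
Adding those back, label number 167832 + 168 = 168000 at 30 labels/s is 5600 s + 0 f = 1 h 33 min 20 s frame 0, i.e. 01:33:20;00.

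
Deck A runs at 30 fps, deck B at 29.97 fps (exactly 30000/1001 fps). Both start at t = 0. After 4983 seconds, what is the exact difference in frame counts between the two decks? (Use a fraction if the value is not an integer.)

A emits 30 × 4983 = 149490 frames; B emits 30000/1001 × 4983 = 13590000/91.
Difference = 13590/91 frames (≈ 149.3407); B is behind A.

13590/91 frames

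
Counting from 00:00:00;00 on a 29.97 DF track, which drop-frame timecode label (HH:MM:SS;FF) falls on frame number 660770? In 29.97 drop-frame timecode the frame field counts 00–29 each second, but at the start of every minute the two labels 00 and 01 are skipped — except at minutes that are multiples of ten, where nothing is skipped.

06:07:27;22

Each 10-minute DF block holds 10 × 60 × 30 − 9 × 2 = 17982 frames. 660770 ÷ 17982 → 36 full blocks, remainder 13418.
Within the partial block the first minute is 1800 frames and each further minute 1798, so 7 further minute boundaries passed. Total skipped labels = 18 × 36 + 2 × 7 = 662.
Non-drop label index = 660770 + 662 = 661432; at 30 labels/s that is 06:07:27:22, i.e. DF 06:07:27;22.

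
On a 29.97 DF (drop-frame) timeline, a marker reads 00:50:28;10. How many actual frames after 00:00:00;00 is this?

Complete 10-minute blocks: 5, each 17982 frames → 89910.
Remaining 0 whole minutes in the current block: 0 frames.
Within the current minute: 28 × 30 + 10 = 850. Total = 89910 + 0 + 850 = 90760.

90760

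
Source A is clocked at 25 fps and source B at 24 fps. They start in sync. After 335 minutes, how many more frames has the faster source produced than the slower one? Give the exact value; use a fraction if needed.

20100 frames

335 min = 20100 s.
A emits 25 × 20100 = 502500 frames; B emits 24 × 20100 = 482400.
Difference = 20100 frames; B is behind A.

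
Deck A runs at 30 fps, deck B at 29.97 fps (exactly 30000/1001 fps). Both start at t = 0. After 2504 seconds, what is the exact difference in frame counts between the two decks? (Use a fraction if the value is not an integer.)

75120/1001 frames

A emits 30 × 2504 = 75120 frames; B emits 30000/1001 × 2504 = 75120000/1001.
Difference = 75120/1001 frames (≈ 75.0450); B is behind A.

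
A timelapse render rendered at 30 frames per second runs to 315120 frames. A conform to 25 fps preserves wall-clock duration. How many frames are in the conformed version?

Target frames = source frames × (target rate / source rate) = 315120 × (25)/(30) = 315120 × 5/6 = 262600.

262600 frames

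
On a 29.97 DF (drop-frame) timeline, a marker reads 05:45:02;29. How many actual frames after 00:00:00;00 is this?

As if non-drop at 30 labels/s: (5 × 3600 + 45 × 60 + 2) × 30 + 29 = 621089.
Minute boundaries passed: 345; those not divisible by 10: 345 − 34 = 311; dropped labels = 2 × 311 = 622.
Actual frame index = 621089 − 622 = 620467.

620467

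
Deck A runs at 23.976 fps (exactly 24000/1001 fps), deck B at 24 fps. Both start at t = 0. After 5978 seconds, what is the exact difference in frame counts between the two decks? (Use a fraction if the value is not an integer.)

A emits 24000/1001 × 5978 = 20496000/143 frames; B emits 24 × 5978 = 143472.
Difference = 20496/143 frames (≈ 143.3287); B is ahead of A.

20496/143 frames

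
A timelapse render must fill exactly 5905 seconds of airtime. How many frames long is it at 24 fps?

141720 frames

Frames = 5905 × 24 = 141720.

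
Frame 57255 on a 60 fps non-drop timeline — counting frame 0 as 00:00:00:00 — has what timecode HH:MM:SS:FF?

00:15:54:15

57255 ÷ 60 = 954 full seconds, remainder 15 frames.
954 s = 0 h 15 min 54 s.
Timecode: 00:15:54:15.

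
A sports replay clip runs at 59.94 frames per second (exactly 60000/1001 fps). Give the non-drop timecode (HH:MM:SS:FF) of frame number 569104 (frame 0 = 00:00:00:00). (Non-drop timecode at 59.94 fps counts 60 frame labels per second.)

02:38:05:04

569104 ÷ 60 = 9485 full seconds, remainder 4 frames.
9485 s = 2 h 38 min 5 s.
Timecode: 02:38:05:04.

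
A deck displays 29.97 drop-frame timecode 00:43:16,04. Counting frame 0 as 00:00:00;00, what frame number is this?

Complete 10-minute blocks: 4, each 17982 frames → 71928.
Remaining 3 whole minutes in the current block: 1800 + 2 × 1798 = 5396 frames.
Within the current minute: 16 × 30 + 4 − 2 = 482 (labels ;00/;01 skipped at this minute). Total = 71928 + 5396 + 482 = 77806.

77806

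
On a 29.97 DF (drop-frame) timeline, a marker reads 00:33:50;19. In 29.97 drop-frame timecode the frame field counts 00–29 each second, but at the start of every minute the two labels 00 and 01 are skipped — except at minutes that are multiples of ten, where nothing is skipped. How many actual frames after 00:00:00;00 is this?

As if non-drop at 30 labels/s: (0 × 3600 + 33 × 60 + 50) × 30 + 19 = 60919.
Minute boundaries passed: 33; those not divisible by 10: 33 − 3 = 30; dropped labels = 2 × 30 = 60.
Actual frame index = 60919 − 60 = 60859.

60859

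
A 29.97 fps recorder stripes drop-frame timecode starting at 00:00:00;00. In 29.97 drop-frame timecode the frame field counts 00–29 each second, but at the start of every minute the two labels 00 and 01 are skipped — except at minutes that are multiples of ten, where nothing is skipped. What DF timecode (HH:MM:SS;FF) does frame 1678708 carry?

15:33:32;28

Each 10-minute DF block holds 10 × 60 × 30 − 9 × 2 = 17982 frames. 1678708 ÷ 17982 → 93 full blocks, remainder 6382.
Within the partial block the first minute is 1800 frames and each further minute 1798, so 3 further minute boundaries passed. Total skipped labels = 18 × 93 + 2 × 3 = 1680.
Non-drop label index = 1678708 + 1680 = 1680388; at 30 labels/s that is 15:33:32:28, i.e. DF 15:33:32;28.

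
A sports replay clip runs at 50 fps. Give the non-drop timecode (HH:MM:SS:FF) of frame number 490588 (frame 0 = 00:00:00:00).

490588 ÷ 50 = 9811 full seconds, remainder 38 frames.
9811 s = 2 h 43 min 31 s.
Timecode: 02:43:31:38.

02:43:31:38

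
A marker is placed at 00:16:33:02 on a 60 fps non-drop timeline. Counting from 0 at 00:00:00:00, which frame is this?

Total seconds to the label: (0 × 3600 + 16 × 60 + 33) = 993.
Frame index = 993 × 60 + 2 = 59582.

frame 59582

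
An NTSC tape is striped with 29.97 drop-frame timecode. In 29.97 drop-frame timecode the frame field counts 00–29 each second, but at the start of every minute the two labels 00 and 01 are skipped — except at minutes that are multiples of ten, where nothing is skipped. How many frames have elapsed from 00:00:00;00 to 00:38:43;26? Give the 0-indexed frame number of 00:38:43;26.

As if non-drop at 30 labels/s: (0 × 3600 + 38 × 60 + 43) × 30 + 26 = 69716.
Minute boundaries passed: 38; those not divisible by 10: 38 − 3 = 35; dropped labels = 2 × 35 = 70.
Actual frame index = 69716 − 70 = 69646.

69646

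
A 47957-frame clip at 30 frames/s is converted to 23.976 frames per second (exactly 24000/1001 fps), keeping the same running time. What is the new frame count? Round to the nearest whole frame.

38327 frames

Frames at target rate = 47957 × (24000/1001) / (30) = 421600/11 ≈ 38327.273.
Nearest whole frame: 38327.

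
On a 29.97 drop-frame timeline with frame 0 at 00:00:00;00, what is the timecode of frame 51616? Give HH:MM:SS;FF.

Each 10-minute DF block holds 10 × 60 × 30 − 9 × 2 = 17982 frames. 51616 ÷ 17982 → 2 full blocks, remainder 15652.
Within the partial block the first minute is 1800 frames and each further minute 1798, so 8 further minute boundaries passed. Total skipped labels = 18 × 2 + 2 × 8 = 52.
Non-drop label index = 51616 + 52 = 51668; at 30 labels/s that is 00:28:42:08, i.e. DF 00:28:42;08.

00:28:42;08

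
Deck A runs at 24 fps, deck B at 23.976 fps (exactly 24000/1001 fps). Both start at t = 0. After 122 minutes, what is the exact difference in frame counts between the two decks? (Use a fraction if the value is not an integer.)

175680/1001 frames

122 min = 7320 s.
A emits 24 × 7320 = 175680 frames; B emits 24000/1001 × 7320 = 175680000/1001.
Difference = 175680/1001 frames (≈ 175.5045); B is behind A.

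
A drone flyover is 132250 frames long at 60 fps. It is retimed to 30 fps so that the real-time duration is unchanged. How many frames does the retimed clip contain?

66125 frames

Target frames = source frames × (target rate / source rate) = 132250 × (30)/(60) = 132250 × 1/2 = 66125.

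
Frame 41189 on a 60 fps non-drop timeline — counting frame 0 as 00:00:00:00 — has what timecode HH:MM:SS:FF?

41189 ÷ 60 = 686 full seconds, remainder 29 frames.
686 s = 0 h 11 min 26 s.
Timecode: 00:11:26:29.

00:11:26:29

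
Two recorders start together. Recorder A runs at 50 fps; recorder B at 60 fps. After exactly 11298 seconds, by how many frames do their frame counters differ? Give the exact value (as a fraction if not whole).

112980 frames

A emits 50 × 11298 = 564900 frames; B emits 60 × 11298 = 677880.
Difference = 112980 frames; B is ahead of A.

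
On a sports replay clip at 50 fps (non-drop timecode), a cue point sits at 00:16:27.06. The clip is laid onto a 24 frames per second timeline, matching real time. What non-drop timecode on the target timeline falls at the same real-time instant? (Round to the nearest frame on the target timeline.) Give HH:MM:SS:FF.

Source frame index: (0×3600 + 16×60 + 27) × 50 + 6 = 49356.
Real time: 49356 / (50) = 24678/25 s.
Target frame: (24678/25) × (24) = 592272/25 ≈ 23690.880 → 23691.
At 24 labels/s: frame 23691 → 00:16:27:03.

00:16:27:03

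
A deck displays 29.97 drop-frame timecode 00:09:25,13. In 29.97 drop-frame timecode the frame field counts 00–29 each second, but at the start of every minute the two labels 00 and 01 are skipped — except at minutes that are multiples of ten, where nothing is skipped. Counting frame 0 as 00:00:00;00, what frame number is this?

16945

As if non-drop at 30 labels/s: (0 × 3600 + 9 × 60 + 25) × 30 + 13 = 16963.
Minute boundaries passed: 9; those not divisible by 10: 9 − 0 = 9; dropped labels = 2 × 9 = 18.
Actual frame index = 16963 − 18 = 16945.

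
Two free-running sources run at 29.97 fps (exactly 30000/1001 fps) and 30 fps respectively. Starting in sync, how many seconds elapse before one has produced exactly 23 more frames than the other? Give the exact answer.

The gap grows by |30 − 30000/1001| = 30/1001 frames per second.
Time for a 23-frame gap: 23 ÷ (30/1001) = 23023/30 s.

23023/30 seconds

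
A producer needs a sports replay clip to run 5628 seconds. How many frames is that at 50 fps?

281400 frames

Frames = 5628 × 50 = 281400.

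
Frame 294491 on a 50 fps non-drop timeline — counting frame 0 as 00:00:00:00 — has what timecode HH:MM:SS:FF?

01:38:09:41

294491 ÷ 50 = 5889 full seconds, remainder 41 frames.
5889 s = 1 h 38 min 9 s.
Timecode: 01:38:09:41.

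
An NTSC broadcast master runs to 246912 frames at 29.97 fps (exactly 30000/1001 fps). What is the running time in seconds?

Running time = 246912 / (30000/1001) = 8238.6304 s.

8238.6304 seconds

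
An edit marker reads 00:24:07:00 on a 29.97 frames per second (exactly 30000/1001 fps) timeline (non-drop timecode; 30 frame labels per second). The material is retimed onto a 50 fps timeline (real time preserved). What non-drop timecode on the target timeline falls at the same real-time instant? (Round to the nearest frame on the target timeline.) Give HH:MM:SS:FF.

00:24:08:22

Source frame index: (0×3600 + 24×60 + 7) × 30 + 0 = 43410.
Real time: 43410 / (30000/1001) = 1448447/1000 s.
Target frame: (1448447/1000) × (50) = 1448447/20 ≈ 72422.350 → 72422.
At 50 labels/s: frame 72422 → 00:24:08:22.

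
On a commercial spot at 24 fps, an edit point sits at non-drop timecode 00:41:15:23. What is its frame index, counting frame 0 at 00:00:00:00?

Total seconds to the label: (0 × 3600 + 41 × 60 + 15) = 2475.
Frame index = 2475 × 24 + 23 = 59423.

59423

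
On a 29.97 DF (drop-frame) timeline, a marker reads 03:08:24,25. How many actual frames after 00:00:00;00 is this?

Complete 10-minute blocks: 18, each 17982 frames → 323676.
Remaining 8 whole minutes in the current block: 1800 + 7 × 1798 = 14386 frames.
Within the current minute: 24 × 30 + 25 − 2 = 743 (labels ;00/;01 skipped at this minute). Total = 323676 + 14386 + 743 = 338805.

338805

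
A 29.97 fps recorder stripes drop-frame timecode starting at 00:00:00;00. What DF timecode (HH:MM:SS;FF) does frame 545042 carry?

05:03:06;08

Each 10-minute DF block holds 10 × 60 × 30 − 9 × 2 = 17982 frames. 545042 ÷ 17982 → 30 full blocks, remainder 5582.
Within the partial block the first minute is 1800 frames and each further minute 1798, so 3 further minute boundaries passed. Total skipped labels = 18 × 30 + 2 × 3 = 546.
Non-drop label index = 545042 + 546 = 545588; at 30 labels/s that is 05:03:06:08, i.e. DF 05:03:06;08.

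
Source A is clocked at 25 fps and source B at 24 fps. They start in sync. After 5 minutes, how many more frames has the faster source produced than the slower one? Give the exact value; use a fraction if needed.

5 min = 300 s.
A emits 25 × 300 = 7500 frames; B emits 24 × 300 = 7200.
Difference = 300 frames; B is behind A.

300 frames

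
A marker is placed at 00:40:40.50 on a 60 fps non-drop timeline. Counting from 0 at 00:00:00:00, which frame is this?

Total seconds to the label: (0 × 3600 + 40 × 60 + 40) = 2440.
Frame index = 2440 × 60 + 50 = 146450.

146450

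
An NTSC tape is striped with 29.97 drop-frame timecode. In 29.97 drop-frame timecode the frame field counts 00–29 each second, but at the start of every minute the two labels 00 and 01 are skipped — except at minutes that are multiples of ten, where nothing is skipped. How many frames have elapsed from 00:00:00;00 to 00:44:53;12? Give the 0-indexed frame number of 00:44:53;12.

80722

As if non-drop at 30 labels/s: (0 × 3600 + 44 × 60 + 53) × 30 + 12 = 80802.
Minute boundaries passed: 44; those not divisible by 10: 44 − 4 = 40; dropped labels = 2 × 40 = 80.
Actual frame index = 80802 − 80 = 80722.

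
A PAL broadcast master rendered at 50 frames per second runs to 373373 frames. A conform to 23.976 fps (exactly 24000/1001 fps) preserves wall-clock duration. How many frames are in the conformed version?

179040 frames

Target frames = source frames × (target rate / source rate) = 373373 × (24000/1001)/(50) = 373373 × 480/1001 = 179040.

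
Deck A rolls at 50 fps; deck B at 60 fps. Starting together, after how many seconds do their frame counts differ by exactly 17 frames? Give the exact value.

The gap grows by |60 − 50| = 10 frames per second.
Time for a 17-frame gap: 17 ÷ (10) = 1.7 s.

1.7 seconds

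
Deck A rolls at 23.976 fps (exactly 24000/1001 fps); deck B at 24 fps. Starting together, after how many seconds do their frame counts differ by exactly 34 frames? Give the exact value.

17017/12 seconds

The gap grows by |24 − 24000/1001| = 24/1001 frames per second.
Time for a 34-frame gap: 34 ÷ (24/1001) = 17017/12 s.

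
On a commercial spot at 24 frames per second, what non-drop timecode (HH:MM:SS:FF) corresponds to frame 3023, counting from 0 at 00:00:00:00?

3023 ÷ 24 = 125 full seconds, remainder 23 frames.
125 s = 0 h 2 min 5 s.
Timecode: 00:02:05:23.

00:02:05:23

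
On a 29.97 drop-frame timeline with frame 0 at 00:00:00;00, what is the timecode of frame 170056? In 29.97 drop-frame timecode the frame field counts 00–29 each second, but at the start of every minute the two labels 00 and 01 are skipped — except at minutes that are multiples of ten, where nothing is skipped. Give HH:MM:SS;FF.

01:34:34;06

Each 10-minute DF block holds 10 × 60 × 30 − 9 × 2 = 17982 frames. 170056 ÷ 17982 → 9 full blocks, remainder 8218.
Within the partial block the first minute is 1800 frames and each further minute 1798, so 4 further minute boundaries passed. Total skipped labels = 18 × 9 + 2 × 4 = 170.
Non-drop label index = 170056 + 170 = 170226; at 30 labels/s that is 01:34:34:06, i.e. DF 01:34:34;06.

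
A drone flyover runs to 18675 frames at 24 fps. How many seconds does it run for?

Running time = 18675 / (24) = 778.125 s.

778.125 seconds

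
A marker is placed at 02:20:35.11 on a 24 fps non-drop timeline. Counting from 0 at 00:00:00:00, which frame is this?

Total seconds to the label: (2 × 3600 + 20 × 60 + 35) = 8435.
Frame index = 8435 × 24 + 11 = 202451.

frame 202451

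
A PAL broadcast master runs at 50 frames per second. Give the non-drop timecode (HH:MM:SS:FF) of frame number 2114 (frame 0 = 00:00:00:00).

00:00:42:14

2114 ÷ 50 = 42 full seconds, remainder 14 frames.
42 s = 0 h 0 min 42 s.
Timecode: 00:00:42:14.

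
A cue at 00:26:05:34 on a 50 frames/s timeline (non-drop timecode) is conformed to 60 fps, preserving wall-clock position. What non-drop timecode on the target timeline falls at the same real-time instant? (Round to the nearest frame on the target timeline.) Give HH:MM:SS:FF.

00:26:05:41

Source frame index: (0×3600 + 26×60 + 5) × 50 + 34 = 78284.
Real time: 78284 / (50) = 39142/25 s.
Target frame: (39142/25) × (60) = 469704/5 ≈ 93940.800 → 93941.
At 60 labels/s: frame 93941 → 00:26:05:41.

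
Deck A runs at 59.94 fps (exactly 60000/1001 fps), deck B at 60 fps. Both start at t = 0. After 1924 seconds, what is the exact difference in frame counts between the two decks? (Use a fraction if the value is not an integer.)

A emits 60000/1001 × 1924 = 8880000/77 frames; B emits 60 × 1924 = 115440.
Difference = 8880/77 frames (≈ 115.3247); B is ahead of A.

8880/77 frames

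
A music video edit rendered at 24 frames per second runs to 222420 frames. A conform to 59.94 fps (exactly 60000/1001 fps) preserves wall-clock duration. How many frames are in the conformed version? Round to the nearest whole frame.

Frames at target rate = 222420 × (60000/1001) / (24) = 50550000/91 ≈ 555494.505.
Nearest whole frame: 555495.

555495 frames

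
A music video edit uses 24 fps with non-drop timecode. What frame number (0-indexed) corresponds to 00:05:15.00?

Total seconds to the label: (0 × 3600 + 5 × 60 + 15) = 315.
Frame index = 315 × 24 + 0 = 7560.

frame 7560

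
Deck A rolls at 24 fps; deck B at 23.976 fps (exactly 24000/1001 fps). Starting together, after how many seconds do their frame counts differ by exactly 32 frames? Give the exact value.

The gap grows by |24000/1001 − 24| = 24/1001 frames per second.
Time for a 32-frame gap: 32 ÷ (24/1001) = 4004/3 s.

4004/3 seconds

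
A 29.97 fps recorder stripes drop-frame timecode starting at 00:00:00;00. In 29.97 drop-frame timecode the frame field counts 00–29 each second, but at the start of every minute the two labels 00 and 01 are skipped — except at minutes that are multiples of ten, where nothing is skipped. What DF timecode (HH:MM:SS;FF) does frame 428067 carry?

Each 10-minute DF block holds 10 × 60 × 30 − 9 × 2 = 17982 frames. 428067 ÷ 17982 → 23 full blocks, remainder 14481.
Within the partial block the first minute is 1800 frames and each further minute 1798, so 8 further minute boundaries passed. Total skipped labels = 18 × 23 + 2 × 8 = 430.
Non-drop label index = 428067 + 430 = 428497; at 30 labels/s that is 03:58:03:07, i.e. DF 03:58:03;07.

03:58:03;07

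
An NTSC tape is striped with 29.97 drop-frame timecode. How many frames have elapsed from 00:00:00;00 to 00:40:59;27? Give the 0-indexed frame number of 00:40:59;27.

Complete 10-minute blocks: 4, each 17982 frames → 71928.
Remaining 0 whole minutes in the current block: 0 frames.
Within the current minute: 59 × 30 + 27 = 1797. Total = 71928 + 0 + 1797 = 73725.

73725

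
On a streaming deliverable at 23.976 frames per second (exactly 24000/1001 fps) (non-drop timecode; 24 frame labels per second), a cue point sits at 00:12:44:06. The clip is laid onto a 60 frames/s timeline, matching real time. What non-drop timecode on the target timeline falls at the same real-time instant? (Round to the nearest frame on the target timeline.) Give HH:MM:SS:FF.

Source frame index: (0×3600 + 12×60 + 44) × 24 + 6 = 18342.
Real time: 18342 / (24000/1001) = 3060057/4000 s.
Target frame: (3060057/4000) × (60) = 9180171/200 ≈ 45900.855 → 45901.
At 60 labels/s: frame 45901 → 00:12:45:01.

00:12:45:01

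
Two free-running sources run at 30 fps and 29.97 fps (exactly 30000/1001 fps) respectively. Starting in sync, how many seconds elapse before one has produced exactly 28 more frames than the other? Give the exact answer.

14014/15 seconds

The gap grows by |30000/1001 − 30| = 30/1001 frames per second.
Time for a 28-frame gap: 28 ÷ (30/1001) = 14014/15 s.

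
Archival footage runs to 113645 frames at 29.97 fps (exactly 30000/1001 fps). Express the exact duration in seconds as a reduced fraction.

22751729/6000 seconds

Running time = 113645 ÷ (30000/1001) = 113645 × 1001/30000 = 22751729/6000 s.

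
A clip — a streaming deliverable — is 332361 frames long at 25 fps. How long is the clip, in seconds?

13294.44 seconds

Running time = 332361 / (25) = 13294.44 s.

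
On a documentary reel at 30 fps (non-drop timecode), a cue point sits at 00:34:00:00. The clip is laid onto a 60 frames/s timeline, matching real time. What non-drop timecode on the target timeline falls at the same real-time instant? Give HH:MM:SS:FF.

Source frame index: (0×3600 + 34×60 + 0) × 30 + 0 = 61200.
Real time: 61200 / (30) = 2040 s.
Target frame: (2040) × (60) = 122400.
At 60 labels/s: frame 122400 → 00:34:00:00.

00:34:00:00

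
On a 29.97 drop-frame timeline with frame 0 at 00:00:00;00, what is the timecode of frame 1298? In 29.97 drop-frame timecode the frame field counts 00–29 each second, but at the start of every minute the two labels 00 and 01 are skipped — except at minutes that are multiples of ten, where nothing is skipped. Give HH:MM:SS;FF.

00:00:43;08

Ten DF minutes hold 17982 frames, so frame 1298 lies in block 0 (frames 0–17981) with 1298 frames into that block.
The block's first minute is 1800 frames and the rest 1798 each; 1298 frames reaches minute 0, so 0 × 18 + 0 × 2 = 0 labels have been skipped so far.
Adding those back, label number 1298 + 0 = 1298 at 30 labels/s is 43 s + 8 f = 0 h 0 min 43 s frame 8, i.e. 00:00:43;08.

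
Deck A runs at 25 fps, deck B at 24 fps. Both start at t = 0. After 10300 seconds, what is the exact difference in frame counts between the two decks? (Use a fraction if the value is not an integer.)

10300 frames

A emits 25 × 10300 = 257500 frames; B emits 24 × 10300 = 247200.
Difference = 10300 frames; B is behind A.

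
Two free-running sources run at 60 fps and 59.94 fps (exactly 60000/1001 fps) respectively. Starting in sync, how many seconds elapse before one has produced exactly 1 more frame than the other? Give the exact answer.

1001/60 seconds

The gap grows by |60000/1001 − 60| = 60/1001 frames per second.
Time for a 1-frame gap: 1 ÷ (60/1001) = 1001/60 s.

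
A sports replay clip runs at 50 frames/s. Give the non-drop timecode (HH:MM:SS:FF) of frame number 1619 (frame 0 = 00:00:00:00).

00:00:32:19

1619 ÷ 50 = 32 full seconds, remainder 19 frames.
32 s = 0 h 0 min 32 s.
Timecode: 00:00:32:19.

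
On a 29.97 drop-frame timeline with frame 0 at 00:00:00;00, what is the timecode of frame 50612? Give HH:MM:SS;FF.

00:28:08;24

Each 10-minute DF block holds 10 × 60 × 30 − 9 × 2 = 17982 frames. 50612 ÷ 17982 → 2 full blocks, remainder 14648.
Within the partial block the first minute is 1800 frames and each further minute 1798, so 8 further minute boundaries passed. Total skipped labels = 18 × 2 + 2 × 8 = 52.
Non-drop label index = 50612 + 52 = 50664; at 30 labels/s that is 00:28:08:24, i.e. DF 00:28:08;24.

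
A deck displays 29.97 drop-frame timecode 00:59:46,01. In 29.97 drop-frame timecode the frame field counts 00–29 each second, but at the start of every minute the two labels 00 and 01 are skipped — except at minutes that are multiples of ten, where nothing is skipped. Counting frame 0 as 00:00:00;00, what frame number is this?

As if non-drop at 30 labels/s: (0 × 3600 + 59 × 60 + 46) × 30 + 1 = 107581.
Minute boundaries passed: 59; those not divisible by 10: 59 − 5 = 54; dropped labels = 2 × 54 = 108.
Actual frame index = 107581 − 108 = 107473.

107473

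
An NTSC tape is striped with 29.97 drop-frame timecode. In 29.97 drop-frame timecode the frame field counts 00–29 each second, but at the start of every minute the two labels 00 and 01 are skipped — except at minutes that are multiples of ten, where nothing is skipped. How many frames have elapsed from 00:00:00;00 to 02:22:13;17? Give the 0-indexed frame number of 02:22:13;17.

255751

Complete 10-minute blocks: 14, each 17982 frames → 251748.
Remaining 2 whole minutes in the current block: 1800 + 1 × 1798 = 3598 frames.
Within the current minute: 13 × 30 + 17 − 2 = 405 (labels ;00/;01 skipped at this minute). Total = 251748 + 3598 + 405 = 255751.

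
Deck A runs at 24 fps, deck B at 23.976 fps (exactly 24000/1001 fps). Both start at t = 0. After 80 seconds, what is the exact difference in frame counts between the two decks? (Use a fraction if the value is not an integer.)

A emits 24 × 80 = 1920 frames; B emits 24000/1001 × 80 = 1920000/1001.
Difference = 1920/1001 frames (≈ 1.9181); B is behind A.

1920/1001 frames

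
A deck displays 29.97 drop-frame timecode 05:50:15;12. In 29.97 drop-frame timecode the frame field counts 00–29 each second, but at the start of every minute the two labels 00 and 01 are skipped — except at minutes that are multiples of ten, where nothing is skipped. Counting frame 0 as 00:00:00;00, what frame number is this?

629832

Complete 10-minute blocks: 35, each 17982 frames → 629370.
Remaining 0 whole minutes in the current block: 0 frames.
Within the current minute: 15 × 30 + 12 = 462. Total = 629370 + 0 + 462 = 629832.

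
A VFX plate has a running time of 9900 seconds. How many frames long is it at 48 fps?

Frames = 9900 × 48 = 475200.

475200 frames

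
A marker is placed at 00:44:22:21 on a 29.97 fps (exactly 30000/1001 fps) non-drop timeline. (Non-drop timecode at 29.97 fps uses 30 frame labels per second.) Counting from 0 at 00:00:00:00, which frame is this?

Total seconds to the label: (0 × 3600 + 44 × 60 + 22) = 2662.
Frame index = 2662 × 30 + 21 = 79881.

79881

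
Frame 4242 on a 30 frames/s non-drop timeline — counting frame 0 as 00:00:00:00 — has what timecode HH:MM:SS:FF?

00:02:21:12

4242 ÷ 30 = 141 full seconds, remainder 12 frames.
141 s = 0 h 2 min 21 s.
Timecode: 00:02:21:12.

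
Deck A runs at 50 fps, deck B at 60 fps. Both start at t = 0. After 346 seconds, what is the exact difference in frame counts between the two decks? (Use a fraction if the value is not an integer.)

A emits 50 × 346 = 17300 frames; B emits 60 × 346 = 20760.
Difference = 3460 frames; B is ahead of A.

3460 frames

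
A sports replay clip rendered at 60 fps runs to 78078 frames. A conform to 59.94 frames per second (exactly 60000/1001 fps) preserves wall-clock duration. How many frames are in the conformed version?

78000 frames

Target frames = source frames × (target rate / source rate) = 78078 × (60000/1001)/(60) = 78078 × 1000/1001 = 78000.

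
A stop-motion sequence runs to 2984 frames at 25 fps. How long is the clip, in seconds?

119.36 seconds

Running time = 2984 / (25) = 119.36 s.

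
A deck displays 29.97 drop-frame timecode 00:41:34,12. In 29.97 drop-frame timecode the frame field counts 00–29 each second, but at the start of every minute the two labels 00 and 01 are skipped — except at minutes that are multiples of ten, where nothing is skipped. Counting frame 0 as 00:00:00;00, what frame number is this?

74758

Complete 10-minute blocks: 4, each 17982 frames → 71928.
Remaining 1 whole minute in the current block: 1800 + 0 × 1798 = 1800 frames.
Within the current minute: 34 × 30 + 12 − 2 = 1030 (labels ;00/;01 skipped at this minute). Total = 71928 + 1800 + 1030 = 74758.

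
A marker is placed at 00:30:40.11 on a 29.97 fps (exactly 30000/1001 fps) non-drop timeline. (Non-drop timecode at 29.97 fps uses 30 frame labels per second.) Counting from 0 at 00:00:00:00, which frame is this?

frame 55211

Total seconds to the label: (0 × 3600 + 30 × 60 + 40) = 1840.
Frame index = 1840 × 30 + 11 = 55211.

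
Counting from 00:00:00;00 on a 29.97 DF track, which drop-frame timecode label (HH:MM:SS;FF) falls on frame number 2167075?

20:05:08;05

Ten DF minutes hold 17982 frames, so frame 2167075 lies in block 120 (frames 2157840–2175821) with 9235 frames into that block.
The block's first minute is 1800 frames and the rest 1798 each; 9235 frames reaches minute 5, so 120 × 18 + 5 × 2 = 2170 labels have been skipped so far.
Adding those back, label number 2167075 + 2170 = 2169245 at 30 labels/s is 72308 s + 5 f = 20 h 5 min 8 s frame 5, i.e. 20:05:08;05.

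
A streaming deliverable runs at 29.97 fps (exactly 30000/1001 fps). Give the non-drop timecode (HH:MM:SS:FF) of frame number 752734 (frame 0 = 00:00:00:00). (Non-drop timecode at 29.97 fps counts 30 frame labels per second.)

06:58:11:04

752734 ÷ 30 = 25091 full seconds, remainder 4 frames.
25091 s = 6 h 58 min 11 s.
Timecode: 06:58:11:04.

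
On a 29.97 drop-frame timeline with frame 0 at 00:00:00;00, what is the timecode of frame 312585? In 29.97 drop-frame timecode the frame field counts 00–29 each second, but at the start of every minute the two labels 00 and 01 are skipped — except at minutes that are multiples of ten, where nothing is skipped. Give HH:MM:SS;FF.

Ten DF minutes hold 17982 frames, so frame 312585 lies in block 17 (frames 305694–323675) with 6891 frames into that block.
The block's first minute is 1800 frames and the rest 1798 each; 6891 frames reaches minute 3, so 17 × 18 + 3 × 2 = 312 labels have been skipped so far.
Adding those back, label number 312585 + 312 = 312897 at 30 labels/s is 10429 s + 27 f = 2 h 53 min 49 s frame 27, i.e. 02:53:49;27.

02:53:49;27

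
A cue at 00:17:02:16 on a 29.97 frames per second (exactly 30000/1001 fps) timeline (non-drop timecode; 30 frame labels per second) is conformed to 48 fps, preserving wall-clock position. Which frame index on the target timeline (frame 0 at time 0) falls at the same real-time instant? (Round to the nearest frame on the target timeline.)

frame 49131

Source frame index: (0×3600 + 17×60 + 2) × 30 + 16 = 30676.
Real time: 30676 / (30000/1001) = 7676669/7500 s.
Target frame: (7676669/7500) × (48) = 30706676/625 ≈ 49130.682 → 49131.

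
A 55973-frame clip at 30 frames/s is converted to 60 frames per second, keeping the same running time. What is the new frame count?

Target frames = source frames × (target rate / source rate) = 55973 × (60)/(30) = 55973 × 2 = 111946.

111946 frames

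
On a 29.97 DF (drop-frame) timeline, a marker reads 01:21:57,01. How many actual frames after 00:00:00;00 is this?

Complete 10-minute blocks: 8, each 17982 frames → 143856.
Remaining 1 whole minute in the current block: 1800 + 0 × 1798 = 1800 frames.
Within the current minute: 57 × 30 + 1 − 2 = 1709 (labels ;00/;01 skipped at this minute). Total = 143856 + 1800 + 1709 = 147365.

147365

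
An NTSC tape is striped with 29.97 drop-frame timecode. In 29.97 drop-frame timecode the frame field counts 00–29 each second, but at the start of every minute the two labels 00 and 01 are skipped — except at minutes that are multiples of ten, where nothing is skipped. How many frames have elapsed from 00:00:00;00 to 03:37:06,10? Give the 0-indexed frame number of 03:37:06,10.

Complete 10-minute blocks: 21, each 17982 frames → 377622.
Remaining 7 whole minutes in the current block: 1800 + 6 × 1798 = 12588 frames.
Within the current minute: 6 × 30 + 10 − 2 = 188 (labels ;00/;01 skipped at this minute). Total = 377622 + 12588 + 188 = 390398.

390398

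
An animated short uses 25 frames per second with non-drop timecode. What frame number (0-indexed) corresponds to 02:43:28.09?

Total seconds to the label: (2 × 3600 + 43 × 60 + 28) = 9808.
Frame index = 9808 × 25 + 9 = 245209.

frame 245209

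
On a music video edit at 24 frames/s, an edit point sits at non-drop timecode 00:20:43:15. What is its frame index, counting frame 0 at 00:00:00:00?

Total seconds to the label: (0 × 3600 + 20 × 60 + 43) = 1243.
Frame index = 1243 × 24 + 15 = 29847.

29847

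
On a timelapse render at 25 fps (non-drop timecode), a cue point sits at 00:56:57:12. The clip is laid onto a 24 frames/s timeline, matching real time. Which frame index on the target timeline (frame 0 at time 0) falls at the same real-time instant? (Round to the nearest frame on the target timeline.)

Source frame index: (0×3600 + 56×60 + 57) × 25 + 12 = 85437.
Real time: 85437 / (25) = 85437/25 s.
Target frame: (85437/25) × (24) = 2050488/25 ≈ 82019.520 → 82020.

frame 82020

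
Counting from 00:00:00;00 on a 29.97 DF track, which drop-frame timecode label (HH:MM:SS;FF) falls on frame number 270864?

02:30:37;24

Each 10-minute DF block holds 10 × 60 × 30 − 9 × 2 = 17982 frames. 270864 ÷ 17982 → 15 full blocks, remainder 1134.
Within the partial block the first minute is 1800 frames and each further minute 1798, so 0 further minute boundaries passed. Total skipped labels = 18 × 15 + 2 × 0 = 270.
Non-drop label index = 270864 + 270 = 271134; at 30 labels/s that is 02:30:37:24, i.e. DF 02:30:37;24.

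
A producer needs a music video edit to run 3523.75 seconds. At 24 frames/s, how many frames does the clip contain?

84570 frames

Frames = 3523.75 × 24 = 84570.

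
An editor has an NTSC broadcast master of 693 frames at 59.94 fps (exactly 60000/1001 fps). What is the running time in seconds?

Running time = 693 / (60000/1001) = 11.56155 s.

11.56155 seconds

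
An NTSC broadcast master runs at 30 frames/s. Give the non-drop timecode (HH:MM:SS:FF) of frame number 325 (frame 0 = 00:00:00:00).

325 ÷ 30 = 10 full seconds, remainder 25 frames.
10 s = 0 h 0 min 10 s.
Timecode: 00:00:10:25.

00:00:10:25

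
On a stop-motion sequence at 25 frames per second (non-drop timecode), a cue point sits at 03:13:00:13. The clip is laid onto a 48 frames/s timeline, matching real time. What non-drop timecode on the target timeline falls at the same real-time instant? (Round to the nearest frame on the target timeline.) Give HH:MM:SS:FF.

03:13:00:25

Source frame index: (3×3600 + 13×60 + 0) × 25 + 13 = 289513.
Real time: 289513 / (25) = 289513/25 s.
Target frame: (289513/25) × (48) = 13896624/25 ≈ 555864.960 → 555865.
At 48 labels/s: frame 555865 → 03:13:00:25.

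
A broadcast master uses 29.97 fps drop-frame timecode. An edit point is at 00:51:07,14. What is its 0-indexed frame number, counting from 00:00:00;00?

As if non-drop at 30 labels/s: (0 × 3600 + 51 × 60 + 7) × 30 + 14 = 92024.
Minute boundaries passed: 51; those not divisible by 10: 51 − 5 = 46; dropped labels = 2 × 46 = 92.
Actual frame index = 92024 − 92 = 91932.

91932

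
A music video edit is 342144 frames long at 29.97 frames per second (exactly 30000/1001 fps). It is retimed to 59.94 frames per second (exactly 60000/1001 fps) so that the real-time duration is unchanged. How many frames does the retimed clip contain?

Frames at target rate = 342144 × (60000/1001) / (30000/1001) = 684288.

684288 frames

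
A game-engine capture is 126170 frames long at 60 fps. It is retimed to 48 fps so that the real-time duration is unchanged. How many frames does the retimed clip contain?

Target frames = source frames × (target rate / source rate) = 126170 × (48)/(60) = 126170 × 4/5 = 100936.

100936 frames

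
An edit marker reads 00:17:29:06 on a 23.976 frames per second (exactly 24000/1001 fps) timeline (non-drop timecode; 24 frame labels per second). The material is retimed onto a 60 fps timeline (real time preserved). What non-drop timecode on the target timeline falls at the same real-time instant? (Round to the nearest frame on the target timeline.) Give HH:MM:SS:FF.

Source frame index: (0×3600 + 17×60 + 29) × 24 + 6 = 25182.
Real time: 25182 / (24000/1001) = 4201197/4000 s.
Target frame: (4201197/4000) × (60) = 12603591/200 ≈ 63017.955 → 63018.
At 60 labels/s: frame 63018 → 00:17:30:18.

00:17:30:18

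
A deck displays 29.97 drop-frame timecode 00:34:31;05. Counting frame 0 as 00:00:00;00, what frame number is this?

Complete 10-minute blocks: 3, each 17982 frames → 53946.
Remaining 4 whole minutes in the current block: 1800 + 3 × 1798 = 7194 frames.
Within the current minute: 31 × 30 + 5 − 2 = 933 (labels ;00/;01 skipped at this minute). Total = 53946 + 7194 + 933 = 62073.

62073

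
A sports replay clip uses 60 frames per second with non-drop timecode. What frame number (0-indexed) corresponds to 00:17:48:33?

Total seconds to the label: (0 × 3600 + 17 × 60 + 48) = 1068.
Frame index = 1068 × 60 + 33 = 64113.

64113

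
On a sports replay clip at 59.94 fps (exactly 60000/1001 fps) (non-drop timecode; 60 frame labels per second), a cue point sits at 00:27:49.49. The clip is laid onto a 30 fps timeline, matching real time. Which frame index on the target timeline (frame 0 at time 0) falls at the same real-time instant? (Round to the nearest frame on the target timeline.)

frame 50145

Source frame index: (0×3600 + 27×60 + 49) × 60 + 49 = 100189.
Real time: 100189 / (60000/1001) = 100289189/60000 s.
Target frame: (100289189/60000) × (30) = 100289189/2000 ≈ 50144.594 → 50145.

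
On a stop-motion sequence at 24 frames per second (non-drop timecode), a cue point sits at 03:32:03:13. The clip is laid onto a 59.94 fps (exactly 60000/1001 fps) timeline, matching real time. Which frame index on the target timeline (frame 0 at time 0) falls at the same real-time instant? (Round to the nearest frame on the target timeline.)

frame 762650

Source frame index: (3×3600 + 32×60 + 3) × 24 + 13 = 305365.
Real time: 305365 / (24) = 305365/24 s.
Target frame: (305365/24) × (60000/1001) = 763412500/1001 ≈ 762649.850 → 762650.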